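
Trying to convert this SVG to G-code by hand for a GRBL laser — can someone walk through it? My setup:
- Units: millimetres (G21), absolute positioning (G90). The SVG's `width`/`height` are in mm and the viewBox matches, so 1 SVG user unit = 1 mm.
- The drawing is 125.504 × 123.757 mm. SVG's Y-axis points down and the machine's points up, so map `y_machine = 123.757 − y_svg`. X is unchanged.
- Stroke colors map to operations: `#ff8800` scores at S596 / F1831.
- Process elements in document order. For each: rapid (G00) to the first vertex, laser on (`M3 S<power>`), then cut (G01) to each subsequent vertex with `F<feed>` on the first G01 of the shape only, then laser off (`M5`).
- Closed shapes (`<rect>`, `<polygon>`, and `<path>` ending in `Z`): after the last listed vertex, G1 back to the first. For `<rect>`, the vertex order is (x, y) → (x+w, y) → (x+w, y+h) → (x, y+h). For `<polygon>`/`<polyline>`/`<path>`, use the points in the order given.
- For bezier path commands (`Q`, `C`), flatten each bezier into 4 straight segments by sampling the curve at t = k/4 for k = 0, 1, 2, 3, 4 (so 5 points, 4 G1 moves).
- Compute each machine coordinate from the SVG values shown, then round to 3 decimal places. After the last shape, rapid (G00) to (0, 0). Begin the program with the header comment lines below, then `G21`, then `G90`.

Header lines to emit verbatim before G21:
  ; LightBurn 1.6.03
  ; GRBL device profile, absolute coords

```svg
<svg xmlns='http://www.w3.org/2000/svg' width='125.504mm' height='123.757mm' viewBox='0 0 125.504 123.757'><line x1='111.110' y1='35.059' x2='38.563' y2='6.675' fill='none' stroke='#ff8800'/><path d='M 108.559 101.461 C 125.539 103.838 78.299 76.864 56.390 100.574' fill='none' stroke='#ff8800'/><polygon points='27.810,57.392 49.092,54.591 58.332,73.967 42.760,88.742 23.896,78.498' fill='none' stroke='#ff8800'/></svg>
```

; LightBurn 1.6.03
; GRBL device profile, absolute coords
G21
G90
G00 X111.110 Y88.698
M3 S596
G01 X38.563 Y117.082 F1831
M5
G00 X108.559 Y22.296
M3 S596
G01 X110.652 Y24.766 F1831
G01 X97.058 Y30.739
G01 X76.172 Y32.713
G01 X56.390 Y23.183
M5
G00 X27.810 Y66.365
M3 S596
G01 X49.092 Y69.166 F1831
G01 X58.332 Y49.790
G01 X42.760 Y35.015
G01 X23.896 Y45.259
G01 X27.810 Y66.365
M5
G00 X0.000 Y0.000

viewBox `0 0 125.504 123.757` with mm width/height → 1 unit = 1 mm. Flip: y_m = 123.757 − y_svg.

**Shape 1** — `<line>` line segment, stroke `#ff8800` → score (S596, F1831). Machine vertices: (111.110,88.698) → (38.563,117.082). Open path.

**Shape 2** — `<path>` cubic bezier, stroke `#ff8800` → score (S596, F1831). Control points (SVG): P0=(108.559,101.461), P1=(125.539,103.838), P2=(78.299,76.864), P3=(56.390,100.574); sampled at t=k/4. Machine vertices: (108.559,22.296) → (110.652,24.766) → (97.058,30.739) → (76.172,32.713) → (56.390,23.183). Open path.

**Shape 3** — `<polygon>` regular polygon, stroke `#ff8800` → score (S596, F1831). Machine vertices: (27.810,66.365) → (49.092,69.166) → (58.332,49.790) → (42.760,35.015) → (23.896,45.259) → (27.810,66.365). Closed: final G1 returns to the first vertex.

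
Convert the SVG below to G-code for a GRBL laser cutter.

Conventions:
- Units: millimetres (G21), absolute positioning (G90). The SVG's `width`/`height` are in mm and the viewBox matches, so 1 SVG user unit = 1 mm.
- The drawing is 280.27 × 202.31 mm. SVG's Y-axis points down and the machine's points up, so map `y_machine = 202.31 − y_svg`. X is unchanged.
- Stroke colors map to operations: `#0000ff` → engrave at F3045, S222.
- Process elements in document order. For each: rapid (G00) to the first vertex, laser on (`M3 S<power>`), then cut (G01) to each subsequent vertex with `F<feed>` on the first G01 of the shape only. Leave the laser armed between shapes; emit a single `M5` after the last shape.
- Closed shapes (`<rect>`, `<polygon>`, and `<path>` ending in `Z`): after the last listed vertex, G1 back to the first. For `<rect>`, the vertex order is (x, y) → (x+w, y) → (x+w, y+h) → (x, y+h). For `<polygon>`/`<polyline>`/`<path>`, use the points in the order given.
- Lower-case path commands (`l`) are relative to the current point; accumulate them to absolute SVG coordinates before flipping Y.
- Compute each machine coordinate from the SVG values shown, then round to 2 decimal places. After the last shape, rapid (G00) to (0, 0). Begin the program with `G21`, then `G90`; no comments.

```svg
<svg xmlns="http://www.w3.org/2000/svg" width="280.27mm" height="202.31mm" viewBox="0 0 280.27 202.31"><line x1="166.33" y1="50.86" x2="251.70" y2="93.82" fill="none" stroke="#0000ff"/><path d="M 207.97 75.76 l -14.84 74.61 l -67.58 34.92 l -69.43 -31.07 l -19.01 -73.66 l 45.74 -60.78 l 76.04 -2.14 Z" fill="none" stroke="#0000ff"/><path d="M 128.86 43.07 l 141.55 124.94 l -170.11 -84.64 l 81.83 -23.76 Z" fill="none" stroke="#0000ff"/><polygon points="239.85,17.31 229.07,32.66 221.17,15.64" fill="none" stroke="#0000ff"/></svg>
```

G21
G90
G00 X166.33 Y151.45
M3 S222
G01 X251.70 Y108.49 F3045
G00 X207.97 Y126.55
M3 S222
G01 X193.13 Y51.94 F3045
G01 X125.55 Y17.02
G01 X56.12 Y48.09
G01 X37.11 Y121.75
G01 X82.85 Y182.53
G01 X158.89 Y184.67
G01 X207.97 Y126.55
G00 X128.86 Y159.24
M3 S222
G01 X270.41 Y34.30 F3045
G01 X100.30 Y118.94
G01 X182.13 Y142.70
G01 X128.86 Y159.24
G00 X239.85 Y185.00
M3 S222
G01 X229.07 Y169.65 F3045
G01 X221.17 Y186.67
G01 X239.85 Y185.00
M5
G00 X0.00 Y0.00

Since the viewBox matches the mm dimensions, user units are millimetres directly. The only transform is the Y-flip y_m = 202.31 − y_svg.

Shape 1 is a line segment drawn with `<line>`. Its stroke #0000ff means engrave at S222, F3045. After flipping Y the toolpath is (166.33,151.45) → (251.70,108.49).

Shape 2 is a regular polygon drawn with `<path>`. Its stroke #0000ff means engrave at S222, F3045. After flipping Y the toolpath is (207.97,126.55) → (193.13,51.94) → (125.55,17.02) → (56.12,48.09) → (37.11,121.75) → (82.85,182.53) → (158.89,184.67) → (207.97,126.55), returning to the start.

Shape 3 is a closed polygon drawn with `<path>`. Its stroke #0000ff means engrave at S222, F3045. After flipping Y the toolpath is (128.86,159.24) → (270.41,34.30) → (100.30,118.94) → (182.13,142.70) → (128.86,159.24), returning to the start.

Shape 4 is a regular polygon drawn with `<polygon>`. Its stroke #0000ff means engrave at S222, F3045. After flipping Y the toolpath is (239.85,185.00) → (229.07,169.65) → (221.17,186.67) → (239.85,185.00), returning to the start.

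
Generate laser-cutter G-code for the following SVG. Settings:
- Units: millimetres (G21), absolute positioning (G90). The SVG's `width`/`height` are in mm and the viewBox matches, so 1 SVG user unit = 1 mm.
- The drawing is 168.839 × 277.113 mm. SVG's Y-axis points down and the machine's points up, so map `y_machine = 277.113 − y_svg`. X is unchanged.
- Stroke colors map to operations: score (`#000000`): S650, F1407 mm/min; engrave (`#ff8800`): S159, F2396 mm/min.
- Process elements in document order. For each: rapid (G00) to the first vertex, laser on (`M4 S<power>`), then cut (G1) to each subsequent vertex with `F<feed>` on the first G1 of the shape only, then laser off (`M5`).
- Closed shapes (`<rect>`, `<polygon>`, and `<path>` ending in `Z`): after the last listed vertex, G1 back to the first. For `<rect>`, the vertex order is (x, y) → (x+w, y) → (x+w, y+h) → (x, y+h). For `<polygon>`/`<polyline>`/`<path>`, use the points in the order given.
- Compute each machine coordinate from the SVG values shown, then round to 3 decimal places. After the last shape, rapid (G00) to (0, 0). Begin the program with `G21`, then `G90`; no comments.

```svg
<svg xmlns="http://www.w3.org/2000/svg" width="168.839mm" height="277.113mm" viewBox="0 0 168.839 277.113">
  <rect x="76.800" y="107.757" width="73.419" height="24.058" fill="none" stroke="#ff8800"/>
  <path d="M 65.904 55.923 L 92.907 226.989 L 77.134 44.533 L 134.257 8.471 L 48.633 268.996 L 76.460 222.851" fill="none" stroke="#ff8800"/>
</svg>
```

viewBox `0 0 168.839 277.113` with mm width/height → 1 unit = 1 mm. Flip: y_m = 277.113 − y_svg.

**Shape 1** — `<rect>` rectangle, stroke `#ff8800` → engrave (S159, F2396). Machine vertices: (76.800,169.356) → (150.219,169.356) → (150.219,145.298) → (76.800,145.298) → (76.800,169.356). Closed: final G1 returns to the first vertex.

**Shape 2** — `<path>` open polyline, stroke `#ff8800` → engrave (S159, F2396). Machine vertices: (65.904,221.190) → (92.907,50.124) → (77.134,232.580) → (134.257,268.642) → (48.633,8.117) → (76.460,54.262). Open path.

G21
G90
G00 X76.800 Y169.356
M4 S159
G1 X150.219 Y169.356 F2396
G1 X150.219 Y145.298
G1 X76.800 Y145.298
G1 X76.800 Y169.356
M5
G00 X65.904 Y221.190
M4 S159
G1 X92.907 Y50.124 F2396
G1 X77.134 Y232.580
G1 X134.257 Y268.642
G1 X48.633 Y8.117
G1 X76.460 Y54.262
M5
G00 X0.000 Y0.000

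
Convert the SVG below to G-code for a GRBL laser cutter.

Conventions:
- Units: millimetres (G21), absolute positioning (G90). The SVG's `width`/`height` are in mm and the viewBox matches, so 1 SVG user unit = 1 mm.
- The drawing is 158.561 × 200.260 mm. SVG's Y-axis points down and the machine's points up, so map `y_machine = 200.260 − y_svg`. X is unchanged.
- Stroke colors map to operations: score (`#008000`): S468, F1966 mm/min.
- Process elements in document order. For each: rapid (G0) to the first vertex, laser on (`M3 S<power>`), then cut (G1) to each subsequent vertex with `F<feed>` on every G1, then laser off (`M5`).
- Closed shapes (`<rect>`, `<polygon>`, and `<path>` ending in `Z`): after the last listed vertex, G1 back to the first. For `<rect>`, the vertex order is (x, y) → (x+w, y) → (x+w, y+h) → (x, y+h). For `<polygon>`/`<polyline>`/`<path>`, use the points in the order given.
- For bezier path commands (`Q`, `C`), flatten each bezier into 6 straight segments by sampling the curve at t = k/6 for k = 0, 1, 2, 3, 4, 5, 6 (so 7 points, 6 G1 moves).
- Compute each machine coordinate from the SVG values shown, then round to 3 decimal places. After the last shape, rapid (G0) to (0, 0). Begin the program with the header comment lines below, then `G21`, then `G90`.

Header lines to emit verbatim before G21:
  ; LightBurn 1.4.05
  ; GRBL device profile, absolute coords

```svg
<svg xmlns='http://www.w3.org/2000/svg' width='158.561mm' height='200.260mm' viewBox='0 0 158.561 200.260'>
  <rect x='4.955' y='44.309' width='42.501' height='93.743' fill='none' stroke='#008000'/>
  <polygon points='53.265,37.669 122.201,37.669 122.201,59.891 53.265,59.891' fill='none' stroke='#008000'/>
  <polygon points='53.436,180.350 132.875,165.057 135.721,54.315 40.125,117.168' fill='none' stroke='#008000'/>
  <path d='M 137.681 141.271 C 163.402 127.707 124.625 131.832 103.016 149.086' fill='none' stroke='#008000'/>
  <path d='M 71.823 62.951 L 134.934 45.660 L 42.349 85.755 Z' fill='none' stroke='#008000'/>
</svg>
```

1 u = 1 mm; y_m = 200.260 − y.

[1] `<rect>` rectangle, #008000→score S468 F1966: (4.955,155.951) → (47.456,155.951) → (47.456,62.208) → (4.955,62.208) → (4.955,155.951) (closed)

[2] `<polygon>` rectangle, #008000→score S468 F1966: (53.265,162.591) → (122.201,162.591) → (122.201,140.369) → (53.265,140.369) → (53.265,162.591) (closed)

[3] `<polygon>` closed polygon, #008000→score S468 F1966: (53.436,19.910) → (132.875,35.203) → (135.721,145.945) → (40.125,83.092) → (53.436,19.910) (closed)

[4] `<path>` cubic bezier, #008000→score S468 F1966: (137.681,58.989) → (145.545,64.318) → (144.927,66.826) → (138.097,66.638) → (127.323,63.883) → (114.873,58.686) → (103.016,51.174)

[5] `<path>` closed polygon, #008000→score S468 F1966: (71.823,137.309) → (134.934,154.600) → (42.349,114.505) → (71.823,137.309) (closed)

; LightBurn 1.4.05
; GRBL device profile, absolute coords
G21
G90
G0 X4.955 Y155.951
M3 S468
G1 X47.456 Y155.951 F1966
G1 X47.456 Y62.208 F1966
G1 X4.955 Y62.208 F1966
G1 X4.955 Y155.951 F1966
M5
G0 X53.265 Y162.591
M3 S468
G1 X122.201 Y162.591 F1966
G1 X122.201 Y140.369 F1966
G1 X53.265 Y140.369 F1966
G1 X53.265 Y162.591 F1966
M5
G0 X53.436 Y19.910
M3 S468
G1 X132.875 Y35.203 F1966
G1 X135.721 Y145.945 F1966
G1 X40.125 Y83.092 F1966
G1 X53.436 Y19.910 F1966
M5
G0 X137.681 Y58.989
M3 S468
G1 X145.545 Y64.318 F1966
G1 X144.927 Y66.826 F1966
G1 X138.097 Y66.638 F1966
G1 X127.323 Y63.883 F1966
G1 X114.873 Y58.686 F1966
G1 X103.016 Y51.174 F1966
M5
G0 X71.823 Y137.309
M3 S468
G1 X134.934 Y154.600 F1966
G1 X42.349 Y114.505 F1966
G1 X71.823 Y137.309 F1966
M5
G0 X0.000 Y0.000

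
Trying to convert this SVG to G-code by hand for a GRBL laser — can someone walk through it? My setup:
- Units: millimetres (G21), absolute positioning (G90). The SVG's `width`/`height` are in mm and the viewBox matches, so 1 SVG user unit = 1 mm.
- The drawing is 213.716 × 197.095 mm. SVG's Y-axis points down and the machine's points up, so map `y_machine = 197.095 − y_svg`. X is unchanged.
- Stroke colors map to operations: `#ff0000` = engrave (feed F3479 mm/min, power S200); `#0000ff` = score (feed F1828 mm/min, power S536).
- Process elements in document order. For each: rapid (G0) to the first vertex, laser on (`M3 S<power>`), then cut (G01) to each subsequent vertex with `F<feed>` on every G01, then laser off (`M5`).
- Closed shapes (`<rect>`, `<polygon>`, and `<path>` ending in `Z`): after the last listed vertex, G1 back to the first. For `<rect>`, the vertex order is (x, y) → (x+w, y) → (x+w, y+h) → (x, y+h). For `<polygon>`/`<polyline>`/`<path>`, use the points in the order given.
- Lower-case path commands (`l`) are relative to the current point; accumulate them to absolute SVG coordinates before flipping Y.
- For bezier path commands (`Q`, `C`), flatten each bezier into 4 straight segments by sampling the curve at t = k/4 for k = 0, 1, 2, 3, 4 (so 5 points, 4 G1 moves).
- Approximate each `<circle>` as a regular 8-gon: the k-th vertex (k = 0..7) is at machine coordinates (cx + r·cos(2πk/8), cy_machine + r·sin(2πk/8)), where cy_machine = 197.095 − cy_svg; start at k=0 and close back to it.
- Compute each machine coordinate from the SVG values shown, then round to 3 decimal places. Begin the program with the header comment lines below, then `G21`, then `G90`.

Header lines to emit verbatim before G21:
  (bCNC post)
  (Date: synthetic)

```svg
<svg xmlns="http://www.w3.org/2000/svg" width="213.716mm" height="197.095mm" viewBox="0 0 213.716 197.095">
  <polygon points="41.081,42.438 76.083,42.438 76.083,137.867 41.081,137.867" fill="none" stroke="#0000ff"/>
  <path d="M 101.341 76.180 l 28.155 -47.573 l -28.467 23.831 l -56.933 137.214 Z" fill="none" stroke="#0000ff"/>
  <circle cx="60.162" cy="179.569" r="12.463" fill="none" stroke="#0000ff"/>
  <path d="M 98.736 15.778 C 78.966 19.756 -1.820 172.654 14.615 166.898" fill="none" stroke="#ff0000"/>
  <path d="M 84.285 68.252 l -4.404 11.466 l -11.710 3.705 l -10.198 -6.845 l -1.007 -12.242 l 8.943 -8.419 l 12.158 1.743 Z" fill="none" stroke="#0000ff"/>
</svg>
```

(bCNC post)
(Date: synthetic)
G21
G90
G0 X41.081 Y154.657
M3 S536
G01 X76.083 Y154.657 F1828
G01 X76.083 Y59.228 F1828
G01 X41.081 Y59.228 F1828
G01 X41.081 Y154.657 F1828
M5
G0 X101.341 Y120.915
M3 S536
G01 X129.496 Y168.488 F1828
G01 X101.029 Y144.657 F1828
G01 X44.096 Y7.443 F1828
G01 X101.341 Y120.915 F1828
M5
G0 X72.625 Y17.526
M3 S536
G01 X68.975 Y26.339 F1828
G01 X60.162 Y29.989 F1828
G01 X51.349 Y26.339 F1828
G01 X47.699 Y17.526 F1828
G01 X51.349 Y8.713 F1828
G01 X60.162 Y5.063 F1828
G01 X68.975 Y8.713 F1828
G01 X72.625 Y17.526 F1828
M5
G0 X98.736 Y181.317
M3 S200
G01 X74.940 Y155.217 F3479
G01 X43.099 Y102.107 F3479
G01 X18.045 Y50.822 F3479
G01 X14.615 Y30.197 F3479
M5
G0 X84.285 Y128.843
M3 S536
G01 X79.881 Y117.377 F1828
G01 X68.171 Y113.672 F1828
G01 X57.973 Y120.517 F1828
G01 X56.966 Y132.759 F1828
G01 X65.909 Y141.178 F1828
G01 X78.067 Y139.435 F1828
G01 X84.285 Y128.843 F1828
M5

viewBox `0 0 213.716 197.095` with mm width/height → 1 unit = 1 mm. Flip: y_m = 197.095 − y_svg.

**Shape 1** — `<polygon>` rectangle, stroke `#0000ff` → score (S536, F1828). Machine vertices: (41.081,154.657) → (76.083,154.657) → (76.083,59.228) → (41.081,59.228) → (41.081,154.657). Closed: final G1 returns to the first vertex.

**Shape 2** — `<path>` closed polygon, stroke `#0000ff` → score (S536, F1828). Machine vertices: (101.341,120.915) → (129.496,168.488) → (101.029,144.657) → (44.096,7.443) → (101.341,120.915). Closed: final G1 returns to the first vertex.

**Shape 3** — `<circle>` circle, stroke `#0000ff` → score (S536, F1828). Machine vertices: (72.625,17.526) → (68.975,26.339) → (60.162,29.989) → (51.349,26.339) → (47.699,17.526) → (51.349,8.713) → (60.162,5.063) → (68.975,8.713) → (72.625,17.526). Closed: final G1 returns to the first vertex.

**Shape 4** — `<path>` cubic bezier, stroke `#ff0000` → engrave (S200, F3479). Control points (SVG): P0=(98.736,15.778), P1=(78.966,19.756), P2=(-1.820,172.654), P3=(14.615,166.898); sampled at t=k/4. Machine vertices: (98.736,181.317) → (74.940,155.217) → (43.099,102.107) → (18.045,50.822) → (14.615,30.197). Open path.

**Shape 5** — `<path>` regular polygon, stroke `#0000ff` → score (S536, F1828). Machine vertices: (84.285,128.843) → (79.881,117.377) → (68.171,113.672) → (57.973,120.517) → (56.966,132.759) → (65.909,141.178) → (78.067,139.435) → (84.285,128.843). Closed: final G1 returns to the first vertex.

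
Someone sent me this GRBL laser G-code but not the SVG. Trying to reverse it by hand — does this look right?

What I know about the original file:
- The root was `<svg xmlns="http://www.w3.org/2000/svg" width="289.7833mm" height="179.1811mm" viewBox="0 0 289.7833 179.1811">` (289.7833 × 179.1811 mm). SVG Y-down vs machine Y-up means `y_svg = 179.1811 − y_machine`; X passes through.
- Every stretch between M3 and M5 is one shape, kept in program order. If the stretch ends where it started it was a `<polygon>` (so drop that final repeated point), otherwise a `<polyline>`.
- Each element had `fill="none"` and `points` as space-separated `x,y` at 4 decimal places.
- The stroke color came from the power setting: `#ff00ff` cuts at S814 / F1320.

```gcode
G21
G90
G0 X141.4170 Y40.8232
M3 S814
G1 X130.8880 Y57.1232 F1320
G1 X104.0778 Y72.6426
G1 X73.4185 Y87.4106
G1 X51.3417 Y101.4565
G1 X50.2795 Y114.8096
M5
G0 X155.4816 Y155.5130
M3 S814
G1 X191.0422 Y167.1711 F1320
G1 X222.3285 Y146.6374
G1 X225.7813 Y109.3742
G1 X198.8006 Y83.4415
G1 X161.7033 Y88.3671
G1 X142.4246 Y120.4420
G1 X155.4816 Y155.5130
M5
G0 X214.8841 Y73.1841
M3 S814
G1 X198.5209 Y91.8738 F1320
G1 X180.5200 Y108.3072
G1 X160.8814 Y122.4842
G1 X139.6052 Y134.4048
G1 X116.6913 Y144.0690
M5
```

y_svg = 179.1811 − y_m. Every run uses S814, so all elements get stroke `#ff00ff` (cut).

[1] open run; points: 141.4170,138.3579 130.8880,122.0579 104.0778,106.5385 73.4185,91.7705 51.3417,77.7246 50.2795,64.3715

[2] closed run; points: 155.4816,23.6681 191.0422,12.0100 222.3285,32.5437 225.7813,69.8069 198.8006,95.7396 161.7033,90.8140 142.4246,58.7391

[3] open run; points: 214.8841,105.9970 198.5209,87.3073 180.5200,70.8739 160.8814,56.6969 139.6052,44.7763 116.6913,35.1121

<svg xmlns="http://www.w3.org/2000/svg" width="289.7833mm" height="179.1811mm" viewBox="0 0 289.7833 179.1811">
  <polyline points="141.4170,138.3579 130.8880,122.0579 104.0778,106.5385 73.4185,91.7705 51.3417,77.7246 50.2795,64.3715" fill="none" stroke="#ff00ff"/>
  <polygon points="155.4816,23.6681 191.0422,12.0100 222.3285,32.5437 225.7813,69.8069 198.8006,95.7396 161.7033,90.8140 142.4246,58.7391" fill="none" stroke="#ff00ff"/>
  <polyline points="214.8841,105.9970 198.5209,87.3073 180.5200,70.8739 160.8814,56.6969 139.6052,44.7763 116.6913,35.1121" fill="none" stroke="#ff00ff"/>
</svg>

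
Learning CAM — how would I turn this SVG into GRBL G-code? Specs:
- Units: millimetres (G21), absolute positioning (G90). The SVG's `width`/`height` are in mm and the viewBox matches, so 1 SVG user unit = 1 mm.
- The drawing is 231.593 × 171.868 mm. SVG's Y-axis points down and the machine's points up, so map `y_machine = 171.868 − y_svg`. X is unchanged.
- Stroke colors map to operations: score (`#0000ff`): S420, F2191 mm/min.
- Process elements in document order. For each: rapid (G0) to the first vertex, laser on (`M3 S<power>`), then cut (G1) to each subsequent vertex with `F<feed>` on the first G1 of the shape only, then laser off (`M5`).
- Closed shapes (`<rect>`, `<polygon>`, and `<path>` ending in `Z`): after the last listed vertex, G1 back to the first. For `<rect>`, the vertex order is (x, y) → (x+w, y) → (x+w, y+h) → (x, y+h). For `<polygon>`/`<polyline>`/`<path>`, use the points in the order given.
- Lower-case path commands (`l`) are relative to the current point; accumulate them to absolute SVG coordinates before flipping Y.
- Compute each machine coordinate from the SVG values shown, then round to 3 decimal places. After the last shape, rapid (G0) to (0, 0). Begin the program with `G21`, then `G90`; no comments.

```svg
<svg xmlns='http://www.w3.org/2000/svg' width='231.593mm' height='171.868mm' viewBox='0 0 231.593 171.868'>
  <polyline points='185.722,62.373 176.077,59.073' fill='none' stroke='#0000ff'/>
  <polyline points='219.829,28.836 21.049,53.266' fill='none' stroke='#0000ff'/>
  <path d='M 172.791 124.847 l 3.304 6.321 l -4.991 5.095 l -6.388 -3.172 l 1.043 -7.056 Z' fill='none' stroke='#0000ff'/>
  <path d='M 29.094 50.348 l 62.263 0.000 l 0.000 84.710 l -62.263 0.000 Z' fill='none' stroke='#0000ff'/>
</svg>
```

G21
G90
G0 X185.722 Y109.495
M3 S420
G1 X176.077 Y112.795 F2191
M5
G0 X219.829 Y143.032
M3 S420
G1 X21.049 Y118.602 F2191
M5
G0 X172.791 Y47.021
M3 S420
G1 X176.095 Y40.700 F2191
G1 X171.104 Y35.605
G1 X164.716 Y38.777
G1 X165.759 Y45.833
G1 X172.791 Y47.021
M5
G0 X29.094 Y121.520
M3 S420
G1 X91.357 Y121.520 F2191
G1 X91.357 Y36.810
G1 X29.094 Y36.810
G1 X29.094 Y121.520
M5
G0 X0.000 Y0.000

1 u = 1 mm; y_m = 171.868 − y.

[1] `<polyline>` line segment, #0000ff→score S420 F2191: (185.722,109.495) → (176.077,112.795)

[2] `<polyline>` line segment, #0000ff→score S420 F2191: (219.829,143.032) → (21.049,118.602)

[3] `<path>` regular polygon, #0000ff→score S420 F2191: (172.791,47.021) → (176.095,40.700) → (171.104,35.605) → (164.716,38.777) → (165.759,45.833) → (172.791,47.021) (closed)

[4] `<path>` rectangle, #0000ff→score S420 F2191: (29.094,121.520) → (91.357,121.520) → (91.357,36.810) → (29.094,36.810) → (29.094,121.520) (closed)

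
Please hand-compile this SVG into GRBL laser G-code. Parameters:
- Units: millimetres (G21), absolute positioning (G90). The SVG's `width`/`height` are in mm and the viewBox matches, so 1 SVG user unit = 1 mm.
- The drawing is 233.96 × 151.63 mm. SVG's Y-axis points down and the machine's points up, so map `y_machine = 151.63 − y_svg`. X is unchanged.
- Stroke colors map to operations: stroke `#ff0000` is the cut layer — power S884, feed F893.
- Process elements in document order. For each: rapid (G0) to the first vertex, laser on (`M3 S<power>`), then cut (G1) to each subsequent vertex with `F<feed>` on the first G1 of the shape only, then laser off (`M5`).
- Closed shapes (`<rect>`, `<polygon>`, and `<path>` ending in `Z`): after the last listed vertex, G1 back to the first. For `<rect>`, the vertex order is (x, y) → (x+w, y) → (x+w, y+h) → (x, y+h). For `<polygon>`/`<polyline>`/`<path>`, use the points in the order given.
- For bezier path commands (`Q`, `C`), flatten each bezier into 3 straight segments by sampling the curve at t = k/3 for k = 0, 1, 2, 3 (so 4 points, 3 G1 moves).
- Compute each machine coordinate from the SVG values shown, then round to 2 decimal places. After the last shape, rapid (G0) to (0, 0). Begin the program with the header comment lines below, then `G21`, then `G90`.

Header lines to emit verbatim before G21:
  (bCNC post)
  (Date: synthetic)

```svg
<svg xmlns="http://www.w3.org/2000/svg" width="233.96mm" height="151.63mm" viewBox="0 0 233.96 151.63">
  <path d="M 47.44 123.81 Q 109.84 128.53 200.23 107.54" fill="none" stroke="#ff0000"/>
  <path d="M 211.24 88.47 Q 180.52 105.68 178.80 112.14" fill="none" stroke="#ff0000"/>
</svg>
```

1 u = 1 mm; y_m = 151.63 − y.

[1] `<path>` quadratic bezier, #ff0000→cut S884 F893: (47.44,27.82) → (92.15,27.53) → (143.08,32.95) → (200.23,44.09)

[2] `<path>` quadratic bezier, #ff0000→cut S884 F893: (211.24,63.16) → (193.98,52.88) → (183.17,44.99) → (178.80,39.49)

(bCNC post)
(Date: synthetic)
G21
G90
G0 X47.44 Y27.82
M3 S884
G1 X92.15 Y27.53 F893
G1 X143.08 Y32.95
G1 X200.23 Y44.09
M5
G0 X211.24 Y63.16
M3 S884
G1 X193.98 Y52.88 F893
G1 X183.17 Y44.99
G1 X178.80 Y39.49
M5
G0 X0.00 Y0.00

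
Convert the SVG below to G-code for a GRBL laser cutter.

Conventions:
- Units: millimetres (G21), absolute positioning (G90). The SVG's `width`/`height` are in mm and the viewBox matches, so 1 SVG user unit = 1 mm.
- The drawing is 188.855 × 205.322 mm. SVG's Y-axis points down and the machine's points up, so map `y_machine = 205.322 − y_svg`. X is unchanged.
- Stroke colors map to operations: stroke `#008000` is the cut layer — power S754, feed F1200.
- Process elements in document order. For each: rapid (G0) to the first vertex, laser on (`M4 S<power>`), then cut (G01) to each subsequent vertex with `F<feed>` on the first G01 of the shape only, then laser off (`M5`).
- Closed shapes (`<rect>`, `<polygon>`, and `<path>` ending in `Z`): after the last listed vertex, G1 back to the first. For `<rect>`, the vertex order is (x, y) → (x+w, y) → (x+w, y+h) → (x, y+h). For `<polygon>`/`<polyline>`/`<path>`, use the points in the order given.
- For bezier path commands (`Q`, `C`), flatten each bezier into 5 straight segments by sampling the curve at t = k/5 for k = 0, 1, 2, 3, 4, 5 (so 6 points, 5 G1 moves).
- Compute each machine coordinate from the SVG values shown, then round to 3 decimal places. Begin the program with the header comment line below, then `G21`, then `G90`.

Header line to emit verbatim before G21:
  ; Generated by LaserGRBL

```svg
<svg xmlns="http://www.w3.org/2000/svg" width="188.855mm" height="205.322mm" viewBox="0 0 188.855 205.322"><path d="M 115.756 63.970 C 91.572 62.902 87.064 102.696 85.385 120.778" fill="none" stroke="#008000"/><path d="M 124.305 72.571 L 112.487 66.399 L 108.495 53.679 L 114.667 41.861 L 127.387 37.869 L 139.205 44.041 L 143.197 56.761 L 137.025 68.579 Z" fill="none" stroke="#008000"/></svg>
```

; Generated by LaserGRBL
G21
G90
G0 X115.756 Y141.352
M4 S754
G01 X103.472 Y137.590 F1200
G01 X95.101 Y127.025
G01 X89.836 Y112.659
G01 X86.867 Y97.498
G01 X85.385 Y84.544
M5
G0 X124.305 Y132.751
M4 S754
G01 X112.487 Y138.923 F1200
G01 X108.495 Y151.643
G01 X114.667 Y163.461
G01 X127.387 Y167.453
G01 X139.205 Y161.281
G01 X143.197 Y148.561
G01 X137.025 Y136.743
G01 X124.305 Y132.751
M5

1 u = 1 mm; y_m = 205.322 − y.

[1] `<path>` cubic bezier, #008000→cut S754 F1200: (115.756,141.352) → (103.472,137.590) → (95.101,127.025) → (89.836,112.659) → (86.867,97.498) → (85.385,84.544)

[2] `<path>` regular polygon, #008000→cut S754 F1200: (124.305,132.751) → (112.487,138.923) → (108.495,151.643) → (114.667,163.461) → (127.387,167.453) → (139.205,161.281) → (143.197,148.561) → (137.025,136.743) → (124.305,132.751) (closed)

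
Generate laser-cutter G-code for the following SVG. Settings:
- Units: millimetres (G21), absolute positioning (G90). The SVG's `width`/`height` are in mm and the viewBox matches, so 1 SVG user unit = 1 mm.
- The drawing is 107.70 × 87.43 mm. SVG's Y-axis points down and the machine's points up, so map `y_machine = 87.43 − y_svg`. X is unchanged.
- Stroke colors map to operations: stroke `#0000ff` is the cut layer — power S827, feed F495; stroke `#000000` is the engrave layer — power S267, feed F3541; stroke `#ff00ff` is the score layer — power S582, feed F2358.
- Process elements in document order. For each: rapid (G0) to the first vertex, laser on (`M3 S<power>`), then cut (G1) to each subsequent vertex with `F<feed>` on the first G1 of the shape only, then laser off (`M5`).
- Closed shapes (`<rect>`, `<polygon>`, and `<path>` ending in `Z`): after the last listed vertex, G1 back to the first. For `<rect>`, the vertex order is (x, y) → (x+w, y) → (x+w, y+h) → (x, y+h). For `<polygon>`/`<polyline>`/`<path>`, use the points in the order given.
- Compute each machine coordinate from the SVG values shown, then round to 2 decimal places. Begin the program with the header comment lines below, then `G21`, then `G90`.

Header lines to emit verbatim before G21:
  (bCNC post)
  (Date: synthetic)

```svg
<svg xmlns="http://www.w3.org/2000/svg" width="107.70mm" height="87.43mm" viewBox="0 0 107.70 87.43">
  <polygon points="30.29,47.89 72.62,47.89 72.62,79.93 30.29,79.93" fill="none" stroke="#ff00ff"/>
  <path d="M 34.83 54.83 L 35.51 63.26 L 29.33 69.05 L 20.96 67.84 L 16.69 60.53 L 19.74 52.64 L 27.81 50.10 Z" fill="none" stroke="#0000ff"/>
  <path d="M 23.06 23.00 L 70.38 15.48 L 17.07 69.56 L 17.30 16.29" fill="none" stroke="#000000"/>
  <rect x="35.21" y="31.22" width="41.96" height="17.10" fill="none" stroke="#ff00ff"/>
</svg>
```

Since the viewBox matches the mm dimensions, user units are millimetres directly. The only transform is the Y-flip y_m = 87.43 − y_svg.

Shape 1 is a rectangle drawn with `<polygon>`. Its stroke #ff00ff means score at S582, F2358. After flipping Y the toolpath is (30.29,39.54) → (72.62,39.54) → (72.62,7.50) → (30.29,7.50) → (30.29,39.54), returning to the start.

Shape 2 is a regular polygon drawn with `<path>`. Its stroke #0000ff means cut at S827, F495. After flipping Y the toolpath is (34.83,32.60) → (35.51,24.17) → (29.33,18.38) → (20.96,19.59) → (16.69,26.90) → (19.74,34.79) → (27.81,37.33) → (34.83,32.60), returning to the start.

Shape 3 is a open polyline drawn with `<path>`. Its stroke #000000 means engrave at S267, F3541. After flipping Y the toolpath is (23.06,64.43) → (70.38,71.95) → (17.07,17.87) → (17.30,71.14).

Shape 4 is a rectangle drawn with `<rect>`. Its stroke #ff00ff means score at S582, F2358. After flipping Y the toolpath is (35.21,56.21) → (77.17,56.21) → (77.17,39.11) → (35.21,39.11) → (35.21,56.21), returning to the start.

(bCNC post)
(Date: synthetic)
G21
G90
G0 X30.29 Y39.54
M3 S582
G1 X72.62 Y39.54 F2358
G1 X72.62 Y7.50
G1 X30.29 Y7.50
G1 X30.29 Y39.54
M5
G0 X34.83 Y32.60
M3 S827
G1 X35.51 Y24.17 F495
G1 X29.33 Y18.38
G1 X20.96 Y19.59
G1 X16.69 Y26.90
G1 X19.74 Y34.79
G1 X27.81 Y37.33
G1 X34.83 Y32.60
M5
G0 X23.06 Y64.43
M3 S267
G1 X70.38 Y71.95 F3541
G1 X17.07 Y17.87
G1 X17.30 Y71.14
M5
G0 X35.21 Y56.21
M3 S582
G1 X77.17 Y56.21 F2358
G1 X77.17 Y39.11
G1 X35.21 Y39.11
G1 X35.21 Y56.21
M5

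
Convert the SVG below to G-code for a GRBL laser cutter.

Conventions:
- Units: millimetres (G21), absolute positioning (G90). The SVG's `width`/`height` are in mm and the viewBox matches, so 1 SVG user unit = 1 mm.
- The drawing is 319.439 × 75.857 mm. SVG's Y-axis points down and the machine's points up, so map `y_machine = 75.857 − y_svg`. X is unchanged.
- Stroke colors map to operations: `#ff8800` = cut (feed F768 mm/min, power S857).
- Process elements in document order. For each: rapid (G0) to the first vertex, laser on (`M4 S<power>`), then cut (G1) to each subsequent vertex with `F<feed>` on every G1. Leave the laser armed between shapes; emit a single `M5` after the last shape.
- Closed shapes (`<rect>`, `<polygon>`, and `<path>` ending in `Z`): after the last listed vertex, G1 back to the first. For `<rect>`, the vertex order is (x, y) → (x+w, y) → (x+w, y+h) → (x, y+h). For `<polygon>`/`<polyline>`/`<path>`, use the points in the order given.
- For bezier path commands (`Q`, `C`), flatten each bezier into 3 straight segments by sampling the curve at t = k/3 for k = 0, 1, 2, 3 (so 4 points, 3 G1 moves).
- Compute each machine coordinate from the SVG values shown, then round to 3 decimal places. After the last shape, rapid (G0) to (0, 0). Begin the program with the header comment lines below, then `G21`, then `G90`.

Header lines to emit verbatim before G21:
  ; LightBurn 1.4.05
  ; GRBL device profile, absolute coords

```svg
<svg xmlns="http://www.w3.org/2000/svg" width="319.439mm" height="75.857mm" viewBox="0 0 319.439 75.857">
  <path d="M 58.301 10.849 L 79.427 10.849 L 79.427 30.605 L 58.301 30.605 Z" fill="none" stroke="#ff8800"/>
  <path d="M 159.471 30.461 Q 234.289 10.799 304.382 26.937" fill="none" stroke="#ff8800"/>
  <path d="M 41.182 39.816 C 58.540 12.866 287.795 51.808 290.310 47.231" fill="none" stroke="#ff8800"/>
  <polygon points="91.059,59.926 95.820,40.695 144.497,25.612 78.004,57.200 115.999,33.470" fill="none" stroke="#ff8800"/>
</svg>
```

1 u = 1 mm; y_m = 75.857 − y.

[1] `<path>` rectangle, #ff8800→cut S857 F768: (58.301,65.008) → (79.427,65.008) → (79.427,45.252) → (58.301,45.252) → (58.301,65.008) (closed)

[2] `<path>` quadratic bezier, #ff8800→cut S857 F768: (159.471,45.396) → (208.825,54.526) → (257.128,55.701) → (304.382,48.920)

[3] `<path>` cubic bezier, #ff8800→cut S857 F768: (41.182,36.041) → (112.927,45.079) → (228.461,34.503) → (290.310,28.626)

[4] `<polygon>` closed polygon, #ff8800→cut S857 F768: (91.059,15.931) → (95.820,35.162) → (144.497,50.245) → (78.004,18.657) → (115.999,42.387) → (91.059,15.931) (closed)

; LightBurn 1.4.05
; GRBL device profile, absolute coords
G21
G90
G0 X58.301 Y65.008
M4 S857
G1 X79.427 Y65.008 F768
G1 X79.427 Y45.252 F768
G1 X58.301 Y45.252 F768
G1 X58.301 Y65.008 F768
G0 X159.471 Y45.396
M4 S857
G1 X208.825 Y54.526 F768
G1 X257.128 Y55.701 F768
G1 X304.382 Y48.920 F768
G0 X41.182 Y36.041
M4 S857
G1 X112.927 Y45.079 F768
G1 X228.461 Y34.503 F768
G1 X290.310 Y28.626 F768
G0 X91.059 Y15.931
M4 S857
G1 X95.820 Y35.162 F768
G1 X144.497 Y50.245 F768
G1 X78.004 Y18.657 F768
G1 X115.999 Y42.387 F768
G1 X91.059 Y15.931 F768
M5
G0 X0.000 Y0.000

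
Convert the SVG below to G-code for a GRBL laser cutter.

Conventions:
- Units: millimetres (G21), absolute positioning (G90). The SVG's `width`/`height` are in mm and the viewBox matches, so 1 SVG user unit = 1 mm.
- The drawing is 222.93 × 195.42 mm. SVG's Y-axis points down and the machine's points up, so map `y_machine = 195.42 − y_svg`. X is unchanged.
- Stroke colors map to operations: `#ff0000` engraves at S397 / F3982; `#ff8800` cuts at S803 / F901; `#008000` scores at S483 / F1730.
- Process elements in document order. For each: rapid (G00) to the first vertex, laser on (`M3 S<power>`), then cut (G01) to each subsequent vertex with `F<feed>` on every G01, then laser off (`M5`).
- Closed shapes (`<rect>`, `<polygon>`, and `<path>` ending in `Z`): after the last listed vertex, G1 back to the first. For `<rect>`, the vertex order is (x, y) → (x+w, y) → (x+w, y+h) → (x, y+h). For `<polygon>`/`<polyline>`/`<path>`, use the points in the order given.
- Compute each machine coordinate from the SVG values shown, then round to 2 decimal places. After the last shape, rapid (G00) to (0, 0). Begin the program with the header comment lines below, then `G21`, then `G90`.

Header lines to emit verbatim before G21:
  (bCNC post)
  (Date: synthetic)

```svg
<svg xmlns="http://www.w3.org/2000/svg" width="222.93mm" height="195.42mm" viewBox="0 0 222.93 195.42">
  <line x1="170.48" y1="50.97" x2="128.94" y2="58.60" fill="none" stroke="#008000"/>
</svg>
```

(bCNC post)
(Date: synthetic)
G21
G90
G00 X170.48 Y144.45
M3 S483
G01 X128.94 Y136.82 F1730
M5
G00 X0.00 Y0.00

Since the viewBox matches the mm dimensions, user units are millimetres directly. The only transform is the Y-flip y_m = 195.42 − y_svg.

Shape 1 is a line segment drawn with `<line>`. Its stroke #008000 means score at S483, F1730. After flipping Y the toolpath is (170.48,144.45) → (128.94,136.82).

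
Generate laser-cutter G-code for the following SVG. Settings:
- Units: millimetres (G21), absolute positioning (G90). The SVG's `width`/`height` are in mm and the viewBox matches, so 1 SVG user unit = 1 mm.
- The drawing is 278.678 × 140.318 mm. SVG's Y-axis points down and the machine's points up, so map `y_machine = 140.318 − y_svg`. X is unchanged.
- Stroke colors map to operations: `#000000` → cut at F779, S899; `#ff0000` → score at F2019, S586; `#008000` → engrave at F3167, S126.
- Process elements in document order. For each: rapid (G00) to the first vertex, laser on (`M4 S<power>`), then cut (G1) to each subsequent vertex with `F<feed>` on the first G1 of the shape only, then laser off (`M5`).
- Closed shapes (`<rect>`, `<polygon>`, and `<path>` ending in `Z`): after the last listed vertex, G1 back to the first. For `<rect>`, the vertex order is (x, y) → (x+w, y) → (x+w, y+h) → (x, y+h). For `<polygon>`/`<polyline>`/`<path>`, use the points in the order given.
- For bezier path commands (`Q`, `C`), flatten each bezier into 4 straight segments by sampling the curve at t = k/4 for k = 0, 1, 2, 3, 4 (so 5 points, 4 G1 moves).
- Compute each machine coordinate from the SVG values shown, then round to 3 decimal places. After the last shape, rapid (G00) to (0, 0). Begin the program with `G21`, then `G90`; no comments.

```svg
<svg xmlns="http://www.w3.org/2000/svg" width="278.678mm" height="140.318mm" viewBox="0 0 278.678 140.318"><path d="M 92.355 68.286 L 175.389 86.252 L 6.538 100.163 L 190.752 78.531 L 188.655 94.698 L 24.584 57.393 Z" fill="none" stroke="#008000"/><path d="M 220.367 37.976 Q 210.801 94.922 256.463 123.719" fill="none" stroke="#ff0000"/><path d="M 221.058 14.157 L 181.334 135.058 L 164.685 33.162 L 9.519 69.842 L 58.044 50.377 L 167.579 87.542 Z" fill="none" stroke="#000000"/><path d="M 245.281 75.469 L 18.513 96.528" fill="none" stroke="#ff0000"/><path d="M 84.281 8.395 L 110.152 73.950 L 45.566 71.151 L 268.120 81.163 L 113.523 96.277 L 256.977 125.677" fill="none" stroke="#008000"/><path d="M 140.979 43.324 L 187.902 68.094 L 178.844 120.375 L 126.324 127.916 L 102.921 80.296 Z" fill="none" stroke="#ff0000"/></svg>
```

G21
G90
G00 X92.355 Y72.032
M4 S126
G1 X175.389 Y54.066 F3167
G1 X6.538 Y40.155
G1 X190.752 Y61.787
G1 X188.655 Y45.620
G1 X24.584 Y82.925
G1 X92.355 Y72.032
M5
G00 X220.367 Y102.342
M4 S586
G1 X219.036 Y75.628 F2019
G1 X224.608 Y52.433
G1 X237.084 Y32.757
G1 X256.463 Y16.599
M5
G00 X221.058 Y126.161
M4 S899
G1 X181.334 Y5.260 F779
G1 X164.685 Y107.156
G1 X9.519 Y70.476
G1 X58.044 Y89.941
G1 X167.579 Y52.776
G1 X221.058 Y126.161
M5
G00 X245.281 Y64.849
M4 S586
G1 X18.513 Y43.790 F2019
M5
G00 X84.281 Y131.923
M4 S126
G1 X110.152 Y66.368 F3167
G1 X45.566 Y69.167
G1 X268.120 Y59.155
G1 X113.523 Y44.041
G1 X256.977 Y14.641
M5
G00 X140.979 Y96.994
M4 S586
G1 X187.902 Y72.224 F2019
G1 X178.844 Y19.943
G1 X126.324 Y12.402
G1 X102.921 Y60.022
G1 X140.979 Y96.994
M5
G00 X0.000 Y0.000

Since the viewBox matches the mm dimensions, user units are millimetres directly. The only transform is the Y-flip y_m = 140.318 − y_svg.

Shape 1 is a closed polygon drawn with `<path>`. Its stroke #008000 means engrave at S126, F3167. After flipping Y the toolpath is (92.355,72.032) → (175.389,54.066) → (6.538,40.155) → (190.752,61.787) → (188.655,45.620) → (24.584,82.925) → (92.355,72.032), returning to the start.

Shape 2 is a quadratic bezier drawn with `<path>`. Its stroke #ff0000 means score at S586, F2019. After flipping Y the toolpath is (220.367,102.342) → (219.036,75.628) → (224.608,52.433) → (237.084,32.757) → (256.463,16.599).

Shape 3 is a closed polygon drawn with `<path>`. Its stroke #000000 means cut at S899, F779. After flipping Y the toolpath is (221.058,126.161) → (181.334,5.260) → (164.685,107.156) → (9.519,70.476) → (58.044,89.941) → (167.579,52.776) → (221.058,126.161), returning to the start.

Shape 4 is a line segment drawn with `<path>`. Its stroke #ff0000 means score at S586, F2019. After flipping Y the toolpath is (245.281,64.849) → (18.513,43.790).

Shape 5 is a open polyline drawn with `<path>`. Its stroke #008000 means engrave at S126, F3167. After flipping Y the toolpath is (84.281,131.923) → (110.152,66.368) → (45.566,69.167) → (268.120,59.155) → (113.523,44.041) → (256.977,14.641).

Shape 6 is a regular polygon drawn with `<path>`. Its stroke #ff0000 means score at S586, F2019. After flipping Y the toolpath is (140.979,96.994) → (187.902,72.224) → (178.844,19.943) → (126.324,12.402) → (102.921,60.022) → (140.979,96.994), returning to the start.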